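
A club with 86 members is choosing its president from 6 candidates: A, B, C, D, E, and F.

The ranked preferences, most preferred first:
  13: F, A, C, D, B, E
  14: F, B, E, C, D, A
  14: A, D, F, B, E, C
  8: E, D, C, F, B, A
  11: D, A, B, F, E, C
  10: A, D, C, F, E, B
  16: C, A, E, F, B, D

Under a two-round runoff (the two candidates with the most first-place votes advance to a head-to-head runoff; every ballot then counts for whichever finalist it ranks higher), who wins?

A

Round 1 first-place votes: A 24, B 0, C 16, D 11, E 8, F 27. F and A advance.
Runoff: F is ranked above A on 35 ballots, A above F on 51.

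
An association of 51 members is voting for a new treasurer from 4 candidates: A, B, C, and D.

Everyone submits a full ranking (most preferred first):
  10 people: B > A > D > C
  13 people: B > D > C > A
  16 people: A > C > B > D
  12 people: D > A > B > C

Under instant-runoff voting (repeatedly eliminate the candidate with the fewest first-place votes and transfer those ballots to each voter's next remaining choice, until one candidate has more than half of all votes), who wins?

A

Round 1: A 16, B 23, C 0, D 12. C eliminated.
Round 2: A 16, B 23, D 12. D eliminated.
Round 3: A 28, B 23. A has a majority (≥26).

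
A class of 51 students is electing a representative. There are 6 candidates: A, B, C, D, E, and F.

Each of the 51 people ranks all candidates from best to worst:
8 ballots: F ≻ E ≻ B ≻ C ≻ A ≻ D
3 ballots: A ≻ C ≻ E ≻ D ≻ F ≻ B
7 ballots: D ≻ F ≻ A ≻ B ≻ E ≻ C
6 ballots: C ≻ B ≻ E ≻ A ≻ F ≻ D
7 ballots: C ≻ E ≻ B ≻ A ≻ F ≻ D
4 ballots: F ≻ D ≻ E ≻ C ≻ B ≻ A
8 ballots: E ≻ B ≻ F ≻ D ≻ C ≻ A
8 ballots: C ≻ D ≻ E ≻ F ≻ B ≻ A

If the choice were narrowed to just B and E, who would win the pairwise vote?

B is ranked above E on 13 ballots; E above B on 38.

E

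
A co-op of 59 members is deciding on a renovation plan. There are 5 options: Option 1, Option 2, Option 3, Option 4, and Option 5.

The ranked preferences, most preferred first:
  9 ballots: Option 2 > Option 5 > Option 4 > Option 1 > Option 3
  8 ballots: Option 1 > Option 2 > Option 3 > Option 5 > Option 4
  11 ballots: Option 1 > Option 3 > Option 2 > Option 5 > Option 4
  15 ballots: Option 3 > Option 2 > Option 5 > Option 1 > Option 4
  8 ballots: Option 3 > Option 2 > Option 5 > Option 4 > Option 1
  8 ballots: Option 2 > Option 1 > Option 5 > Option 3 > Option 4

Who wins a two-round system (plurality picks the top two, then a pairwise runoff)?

Round 1 first-place votes: Option 1 19, Option 2 17, Option 3 23, Option 4 0, Option 5 0. Option 3 and Option 1 advance.
Runoff: Option 3 is ranked above Option 1 on 23 ballots, Option 1 above Option 3 on 36.

Option 1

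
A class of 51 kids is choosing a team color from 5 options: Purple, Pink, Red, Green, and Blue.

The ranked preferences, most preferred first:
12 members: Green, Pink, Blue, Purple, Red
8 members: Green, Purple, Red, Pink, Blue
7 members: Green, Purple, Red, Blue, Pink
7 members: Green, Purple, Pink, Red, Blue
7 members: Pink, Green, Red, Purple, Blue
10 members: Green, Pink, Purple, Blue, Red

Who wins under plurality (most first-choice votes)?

First-place votes: Purple 0, Pink 7, Red 0, Green 44, Blue 0.

Green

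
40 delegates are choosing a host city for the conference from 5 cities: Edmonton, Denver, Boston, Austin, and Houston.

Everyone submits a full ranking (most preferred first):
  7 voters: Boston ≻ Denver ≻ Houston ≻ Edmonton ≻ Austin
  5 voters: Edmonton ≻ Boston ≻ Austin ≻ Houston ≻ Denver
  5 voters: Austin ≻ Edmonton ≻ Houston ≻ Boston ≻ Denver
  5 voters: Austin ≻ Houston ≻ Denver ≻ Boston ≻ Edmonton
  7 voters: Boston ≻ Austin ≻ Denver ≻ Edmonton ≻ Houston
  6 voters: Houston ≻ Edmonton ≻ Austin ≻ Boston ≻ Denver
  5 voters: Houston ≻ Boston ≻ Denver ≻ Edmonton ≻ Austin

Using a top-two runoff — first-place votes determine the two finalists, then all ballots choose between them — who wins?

Houston

Round 1 first-place votes: Edmonton 5, Denver 0, Boston 14, Austin 10, Houston 11. Boston and Houston advance.
Runoff: Boston is ranked above Houston on 19 ballots, Houston above Boston on 21.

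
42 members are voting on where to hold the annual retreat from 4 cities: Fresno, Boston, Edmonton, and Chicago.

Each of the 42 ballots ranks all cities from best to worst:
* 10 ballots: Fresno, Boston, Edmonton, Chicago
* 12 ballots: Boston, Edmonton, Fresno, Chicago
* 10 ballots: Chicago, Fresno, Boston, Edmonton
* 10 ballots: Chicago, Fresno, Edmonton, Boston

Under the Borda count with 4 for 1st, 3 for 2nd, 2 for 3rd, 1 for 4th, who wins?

Fresno

Fresno: 10×4 + 12×2 + 10×3 + 10×3 = 124
Boston: 10×3 + 12×4 + 10×2 + 10×1 = 108
Edmonton: 10×2 + 12×3 + 10×1 + 10×2 = 86
Chicago: 10×1 + 12×1 + 10×4 + 10×4 = 102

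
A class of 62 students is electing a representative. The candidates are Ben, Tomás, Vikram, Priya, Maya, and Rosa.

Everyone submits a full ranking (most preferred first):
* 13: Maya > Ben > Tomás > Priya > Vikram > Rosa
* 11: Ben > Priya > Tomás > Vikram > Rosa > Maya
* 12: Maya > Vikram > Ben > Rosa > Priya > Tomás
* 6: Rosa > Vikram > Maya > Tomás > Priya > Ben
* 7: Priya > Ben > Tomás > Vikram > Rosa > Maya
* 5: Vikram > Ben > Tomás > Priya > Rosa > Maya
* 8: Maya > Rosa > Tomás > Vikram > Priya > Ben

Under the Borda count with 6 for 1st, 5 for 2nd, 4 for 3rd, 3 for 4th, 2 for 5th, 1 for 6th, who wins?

Ben: 13×5 + 11×6 + 12×4 + 6×1 + 7×5 + 5×5 + 8×1 = 253
Tomás: 13×4 + 11×4 + 12×1 + 6×3 + 7×4 + 5×4 + 8×4 = 206
Vikram: 13×2 + 11×3 + 12×5 + 6×5 + 7×3 + 5×6 + 8×3 = 224
Priya: 13×3 + 11×5 + 12×2 + 6×2 + 7×6 + 5×3 + 8×2 = 203
Maya: 13×6 + 11×1 + 12×6 + 6×4 + 7×1 + 5×1 + 8×6 = 245
Rosa: 13×1 + 11×2 + 12×3 + 6×6 + 7×2 + 5×2 + 8×5 = 171

Ben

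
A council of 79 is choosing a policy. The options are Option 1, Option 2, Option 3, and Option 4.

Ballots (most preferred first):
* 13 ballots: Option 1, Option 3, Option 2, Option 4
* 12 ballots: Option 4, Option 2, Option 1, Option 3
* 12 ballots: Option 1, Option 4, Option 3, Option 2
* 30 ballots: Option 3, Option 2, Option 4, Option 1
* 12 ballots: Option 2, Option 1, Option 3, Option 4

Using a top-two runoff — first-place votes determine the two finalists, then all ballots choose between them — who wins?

Round 1 first-place votes: Option 1 25, Option 2 12, Option 3 30, Option 4 12. Option 3 and Option 1 advance.
Runoff: Option 3 is ranked above Option 1 on 30 ballots, Option 1 above Option 3 on 49.

Option 1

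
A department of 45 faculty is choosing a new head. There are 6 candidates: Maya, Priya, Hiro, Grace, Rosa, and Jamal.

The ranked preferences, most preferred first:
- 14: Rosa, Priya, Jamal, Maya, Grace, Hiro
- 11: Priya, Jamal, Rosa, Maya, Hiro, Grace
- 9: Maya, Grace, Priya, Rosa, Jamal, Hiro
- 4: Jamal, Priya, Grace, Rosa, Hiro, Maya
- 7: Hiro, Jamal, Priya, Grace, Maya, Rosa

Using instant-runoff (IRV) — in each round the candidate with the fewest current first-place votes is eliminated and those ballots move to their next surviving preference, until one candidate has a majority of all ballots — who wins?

Priya

Round 1: Maya 9, Priya 11, Hiro 7, Grace 0, Rosa 14, Jamal 4. Grace eliminated.
Round 2: Maya 9, Priya 11, Hiro 7, Rosa 14, Jamal 4. Jamal eliminated.
Round 3: Maya 9, Priya 15, Hiro 7, Rosa 14. Hiro eliminated.
Round 4: Maya 9, Priya 22, Rosa 14. Maya eliminated.
Round 5: Priya 31, Rosa 14. Priya has a majority (≥23).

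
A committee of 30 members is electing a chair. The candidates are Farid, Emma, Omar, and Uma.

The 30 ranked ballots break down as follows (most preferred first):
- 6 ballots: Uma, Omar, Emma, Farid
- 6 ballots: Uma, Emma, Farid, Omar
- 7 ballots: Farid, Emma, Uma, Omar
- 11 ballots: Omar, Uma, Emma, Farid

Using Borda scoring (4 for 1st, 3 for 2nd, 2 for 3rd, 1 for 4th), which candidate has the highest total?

Uma

Farid: 6×1 + 6×2 + 7×4 + 11×1 = 57
Emma: 6×2 + 6×3 + 7×3 + 11×2 = 73
Omar: 6×3 + 6×1 + 7×1 + 11×4 = 75
Uma: 6×4 + 6×4 + 7×2 + 11×3 = 95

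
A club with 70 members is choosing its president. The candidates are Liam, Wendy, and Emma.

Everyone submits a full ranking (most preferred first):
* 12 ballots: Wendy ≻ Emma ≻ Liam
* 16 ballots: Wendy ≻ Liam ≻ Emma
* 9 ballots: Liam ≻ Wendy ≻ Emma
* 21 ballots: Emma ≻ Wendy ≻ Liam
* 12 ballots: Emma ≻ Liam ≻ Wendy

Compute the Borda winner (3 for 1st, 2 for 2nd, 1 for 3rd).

Wendy

Liam: 12×1 + 16×2 + 9×3 + 21×1 + 12×2 = 116
Wendy: 12×3 + 16×3 + 9×2 + 21×2 + 12×1 = 156
Emma: 12×2 + 16×1 + 9×1 + 21×3 + 12×3 = 148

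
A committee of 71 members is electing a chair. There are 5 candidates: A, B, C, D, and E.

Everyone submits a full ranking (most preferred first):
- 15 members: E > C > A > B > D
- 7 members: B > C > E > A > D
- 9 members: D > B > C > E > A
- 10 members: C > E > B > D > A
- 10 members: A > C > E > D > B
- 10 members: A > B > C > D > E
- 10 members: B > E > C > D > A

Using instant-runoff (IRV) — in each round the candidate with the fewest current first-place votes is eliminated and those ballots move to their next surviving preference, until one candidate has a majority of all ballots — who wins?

Round 1: A 20, B 17, C 10, D 9, E 15. D eliminated.
Round 2: A 20, B 26, C 10, E 15. C eliminated.
Round 3: A 20, B 26, E 25. A eliminated.
Round 4: B 36, E 35. B has a majority (≥36).

B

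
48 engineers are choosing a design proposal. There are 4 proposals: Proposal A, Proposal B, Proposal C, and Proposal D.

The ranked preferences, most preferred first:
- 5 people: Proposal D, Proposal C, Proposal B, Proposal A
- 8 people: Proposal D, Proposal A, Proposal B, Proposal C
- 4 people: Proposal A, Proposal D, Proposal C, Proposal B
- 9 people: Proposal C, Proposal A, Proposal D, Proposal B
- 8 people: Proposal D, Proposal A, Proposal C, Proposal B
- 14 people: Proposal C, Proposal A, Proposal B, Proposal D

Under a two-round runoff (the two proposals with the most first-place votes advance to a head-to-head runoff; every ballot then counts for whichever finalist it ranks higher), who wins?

Proposal D

Round 1 first-place votes: Proposal A 4, Proposal B 0, Proposal C 23, Proposal D 21. Proposal C and Proposal D advance.
Runoff: Proposal C is ranked above Proposal D on 23 ballots, Proposal D above Proposal C on 25.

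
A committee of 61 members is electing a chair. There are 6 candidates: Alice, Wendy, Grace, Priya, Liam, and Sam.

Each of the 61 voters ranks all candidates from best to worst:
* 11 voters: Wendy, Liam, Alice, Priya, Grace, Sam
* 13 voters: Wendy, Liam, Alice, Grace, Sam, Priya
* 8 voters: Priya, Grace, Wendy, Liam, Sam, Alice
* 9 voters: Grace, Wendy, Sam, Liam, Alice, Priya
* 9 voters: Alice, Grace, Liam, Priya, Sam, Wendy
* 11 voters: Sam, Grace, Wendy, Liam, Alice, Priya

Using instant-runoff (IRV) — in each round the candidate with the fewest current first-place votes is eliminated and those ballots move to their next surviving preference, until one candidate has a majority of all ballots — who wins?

Round 1: Alice 9, Wendy 24, Grace 9, Priya 8, Liam 0, Sam 11. Liam eliminated.
Round 2: Alice 9, Wendy 24, Grace 9, Priya 8, Sam 11. Priya eliminated.
Round 3: Alice 9, Wendy 24, Grace 17, Sam 11. Alice eliminated.
Round 4: Wendy 24, Grace 26, Sam 11. Sam eliminated.
Round 5: Wendy 24, Grace 37. Grace has a majority (≥31).

Grace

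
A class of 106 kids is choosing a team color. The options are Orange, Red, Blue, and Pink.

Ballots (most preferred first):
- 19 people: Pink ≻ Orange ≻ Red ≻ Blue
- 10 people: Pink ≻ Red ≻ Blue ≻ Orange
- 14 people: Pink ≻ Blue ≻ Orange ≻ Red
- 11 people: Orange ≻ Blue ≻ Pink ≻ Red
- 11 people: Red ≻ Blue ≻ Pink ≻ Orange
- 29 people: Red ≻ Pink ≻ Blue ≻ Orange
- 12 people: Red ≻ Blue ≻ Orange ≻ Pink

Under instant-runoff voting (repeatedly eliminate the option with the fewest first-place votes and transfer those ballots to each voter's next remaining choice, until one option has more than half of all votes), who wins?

Pink

Round 1: Orange 11, Red 52, Blue 0, Pink 43. Blue eliminated.
Round 2: Orange 11, Red 52, Pink 43. Orange eliminated.
Round 3: Red 52, Pink 54. Pink has a majority (≥54).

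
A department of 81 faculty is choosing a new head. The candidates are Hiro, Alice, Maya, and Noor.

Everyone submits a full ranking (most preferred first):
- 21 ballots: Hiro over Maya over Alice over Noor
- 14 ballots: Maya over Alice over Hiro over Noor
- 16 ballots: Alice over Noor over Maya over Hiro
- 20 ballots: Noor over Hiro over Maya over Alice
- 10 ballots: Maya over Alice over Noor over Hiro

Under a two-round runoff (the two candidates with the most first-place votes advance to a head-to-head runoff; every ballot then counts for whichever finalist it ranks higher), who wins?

Round 1 first-place votes: Hiro 21, Alice 16, Maya 24, Noor 20. Maya and Hiro advance.
Runoff: Maya is ranked above Hiro on 40 ballots, Hiro above Maya on 41.

Hiro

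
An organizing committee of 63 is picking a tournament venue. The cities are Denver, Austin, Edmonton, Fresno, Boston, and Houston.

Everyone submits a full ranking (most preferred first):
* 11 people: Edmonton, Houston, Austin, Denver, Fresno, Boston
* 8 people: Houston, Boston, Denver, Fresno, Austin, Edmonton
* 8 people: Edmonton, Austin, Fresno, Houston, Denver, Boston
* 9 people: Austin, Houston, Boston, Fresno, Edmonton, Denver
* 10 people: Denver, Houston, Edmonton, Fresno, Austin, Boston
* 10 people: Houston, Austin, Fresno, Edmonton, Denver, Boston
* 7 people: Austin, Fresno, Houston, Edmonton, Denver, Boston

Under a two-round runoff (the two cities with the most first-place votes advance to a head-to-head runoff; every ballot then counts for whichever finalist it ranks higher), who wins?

Round 1 first-place votes: Denver 10, Austin 16, Edmonton 19, Fresno 0, Boston 0, Houston 18. Edmonton and Houston advance.
Runoff: Edmonton is ranked above Houston on 19 ballots, Houston above Edmonton on 44.

Houston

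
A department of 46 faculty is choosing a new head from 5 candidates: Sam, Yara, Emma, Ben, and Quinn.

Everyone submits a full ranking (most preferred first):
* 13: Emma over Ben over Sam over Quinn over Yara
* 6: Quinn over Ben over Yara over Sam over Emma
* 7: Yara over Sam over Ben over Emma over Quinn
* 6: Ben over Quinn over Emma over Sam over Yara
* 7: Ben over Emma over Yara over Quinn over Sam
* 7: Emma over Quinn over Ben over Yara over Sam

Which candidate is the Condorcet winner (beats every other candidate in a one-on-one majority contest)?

Ben

Ben vs Sam: 39–7
Ben vs Yara: 39–7
Ben vs Emma: 26–20
Ben vs Quinn: 33–13
Ben beats every other candidate.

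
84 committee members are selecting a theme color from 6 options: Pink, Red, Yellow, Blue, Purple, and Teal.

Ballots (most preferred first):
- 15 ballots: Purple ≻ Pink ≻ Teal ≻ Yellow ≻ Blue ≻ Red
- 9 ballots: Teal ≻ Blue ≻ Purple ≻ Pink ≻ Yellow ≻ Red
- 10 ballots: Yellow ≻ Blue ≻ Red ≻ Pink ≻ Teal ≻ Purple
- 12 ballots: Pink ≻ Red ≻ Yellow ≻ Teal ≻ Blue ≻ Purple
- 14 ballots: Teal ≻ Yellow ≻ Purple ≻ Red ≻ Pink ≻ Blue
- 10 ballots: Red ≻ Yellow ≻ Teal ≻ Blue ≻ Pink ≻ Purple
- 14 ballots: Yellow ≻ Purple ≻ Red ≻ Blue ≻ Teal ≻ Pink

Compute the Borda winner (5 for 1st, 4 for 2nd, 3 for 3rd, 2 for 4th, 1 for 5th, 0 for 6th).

Yellow

Pink: 15×4 + 9×2 + 10×2 + 12×5 + 14×1 + 10×1 + 14×0 = 182
Red: 15×0 + 9×0 + 10×3 + 12×4 + 14×2 + 10×5 + 14×3 = 198
Yellow: 15×2 + 9×1 + 10×5 + 12×3 + 14×4 + 10×4 + 14×5 = 291
Blue: 15×1 + 9×4 + 10×4 + 12×1 + 14×0 + 10×2 + 14×2 = 151
Purple: 15×5 + 9×3 + 10×0 + 12×0 + 14×3 + 10×0 + 14×4 = 200
Teal: 15×3 + 9×5 + 10×1 + 12×2 + 14×5 + 10×3 + 14×1 = 238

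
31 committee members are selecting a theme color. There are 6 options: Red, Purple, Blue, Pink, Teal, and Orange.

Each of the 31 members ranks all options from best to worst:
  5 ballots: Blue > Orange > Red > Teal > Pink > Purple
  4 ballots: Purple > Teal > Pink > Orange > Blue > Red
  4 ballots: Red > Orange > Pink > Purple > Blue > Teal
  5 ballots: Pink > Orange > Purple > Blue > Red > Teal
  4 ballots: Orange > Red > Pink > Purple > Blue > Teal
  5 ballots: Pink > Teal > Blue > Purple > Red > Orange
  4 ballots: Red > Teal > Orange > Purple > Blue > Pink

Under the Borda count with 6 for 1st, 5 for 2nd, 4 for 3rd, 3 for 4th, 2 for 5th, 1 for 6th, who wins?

Red: 5×4 + 4×1 + 4×6 + 5×2 + 4×5 + 5×2 + 4×6 = 112
Purple: 5×1 + 4×6 + 4×3 + 5×4 + 4×3 + 5×3 + 4×3 = 100
Blue: 5×6 + 4×2 + 4×2 + 5×3 + 4×2 + 5×4 + 4×2 = 97
Pink: 5×2 + 4×4 + 4×4 + 5×6 + 4×4 + 5×6 + 4×1 = 122
Teal: 5×3 + 4×5 + 4×1 + 5×1 + 4×1 + 5×5 + 4×5 = 93
Orange: 5×5 + 4×3 + 4×5 + 5×5 + 4×6 + 5×1 + 4×4 = 127

Orange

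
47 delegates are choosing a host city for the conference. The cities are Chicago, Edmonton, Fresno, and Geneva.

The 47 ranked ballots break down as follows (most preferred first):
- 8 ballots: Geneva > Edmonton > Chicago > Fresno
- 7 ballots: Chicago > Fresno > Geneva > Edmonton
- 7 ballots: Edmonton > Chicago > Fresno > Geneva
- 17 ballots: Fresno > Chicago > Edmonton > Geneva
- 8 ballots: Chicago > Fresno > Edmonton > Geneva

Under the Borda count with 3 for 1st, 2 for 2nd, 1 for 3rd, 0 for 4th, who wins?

Chicago

Chicago: 8×1 + 7×3 + 7×2 + 17×2 + 8×3 = 101
Edmonton: 8×2 + 7×0 + 7×3 + 17×1 + 8×1 = 62
Fresno: 8×0 + 7×2 + 7×1 + 17×3 + 8×2 = 88
Geneva: 8×3 + 7×1 + 7×0 + 17×0 + 8×0 = 31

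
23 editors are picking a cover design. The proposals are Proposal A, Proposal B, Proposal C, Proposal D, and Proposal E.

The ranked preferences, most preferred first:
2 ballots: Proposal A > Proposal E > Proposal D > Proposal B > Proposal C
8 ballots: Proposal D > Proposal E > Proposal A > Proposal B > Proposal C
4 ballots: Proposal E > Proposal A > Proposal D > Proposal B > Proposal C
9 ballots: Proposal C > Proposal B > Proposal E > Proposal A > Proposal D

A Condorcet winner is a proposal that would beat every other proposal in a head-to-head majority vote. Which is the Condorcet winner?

Proposal E

Proposal E vs Proposal A: 21–2
Proposal E vs Proposal B: 14–9
Proposal E vs Proposal C: 14–9
Proposal E vs Proposal D: 15–8
Proposal E beats every other proposal.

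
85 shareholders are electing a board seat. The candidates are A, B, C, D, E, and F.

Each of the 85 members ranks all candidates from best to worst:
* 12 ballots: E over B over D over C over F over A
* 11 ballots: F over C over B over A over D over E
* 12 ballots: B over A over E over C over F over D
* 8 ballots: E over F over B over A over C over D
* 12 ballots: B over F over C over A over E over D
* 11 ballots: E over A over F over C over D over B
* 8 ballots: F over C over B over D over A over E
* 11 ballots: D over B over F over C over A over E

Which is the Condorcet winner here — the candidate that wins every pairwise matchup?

B vs A: 74–11
B vs C: 55–30
B vs D: 63–22
B vs E: 54–31
B vs F: 47–38
B beats every other candidate.

B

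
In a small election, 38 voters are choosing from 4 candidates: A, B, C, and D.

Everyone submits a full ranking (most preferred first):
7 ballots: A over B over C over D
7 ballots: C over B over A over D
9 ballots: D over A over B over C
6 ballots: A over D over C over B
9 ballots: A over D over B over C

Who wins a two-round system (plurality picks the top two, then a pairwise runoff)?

A

Round 1 first-place votes: A 22, B 0, C 7, D 9. A and D advance.
Runoff: A is ranked above D on 29 ballots, D above A on 9.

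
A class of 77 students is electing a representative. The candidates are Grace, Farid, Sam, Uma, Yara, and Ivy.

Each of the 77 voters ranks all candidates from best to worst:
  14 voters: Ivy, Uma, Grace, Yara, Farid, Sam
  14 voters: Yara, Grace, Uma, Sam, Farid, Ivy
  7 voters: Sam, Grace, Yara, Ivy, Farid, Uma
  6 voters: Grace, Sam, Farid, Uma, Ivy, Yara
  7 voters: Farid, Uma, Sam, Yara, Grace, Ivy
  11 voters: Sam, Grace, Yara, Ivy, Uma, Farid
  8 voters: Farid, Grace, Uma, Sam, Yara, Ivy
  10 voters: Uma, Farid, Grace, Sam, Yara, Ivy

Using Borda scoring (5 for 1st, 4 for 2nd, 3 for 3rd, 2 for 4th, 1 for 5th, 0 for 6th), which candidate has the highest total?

Grace: 14×3 + 14×4 + 7×4 + 6×5 + 7×1 + 11×4 + 8×4 + 10×3 = 269
Farid: 14×1 + 14×1 + 7×1 + 6×3 + 7×5 + 11×0 + 8×5 + 10×4 = 168
Sam: 14×0 + 14×2 + 7×5 + 6×4 + 7×3 + 11×5 + 8×2 + 10×2 = 199
Uma: 14×4 + 14×3 + 7×0 + 6×2 + 7×4 + 11×1 + 8×3 + 10×5 = 223
Yara: 14×2 + 14×5 + 7×3 + 6×0 + 7×2 + 11×3 + 8×1 + 10×1 = 184
Ivy: 14×5 + 14×0 + 7×2 + 6×1 + 7×0 + 11×2 + 8×0 + 10×0 = 112

Grace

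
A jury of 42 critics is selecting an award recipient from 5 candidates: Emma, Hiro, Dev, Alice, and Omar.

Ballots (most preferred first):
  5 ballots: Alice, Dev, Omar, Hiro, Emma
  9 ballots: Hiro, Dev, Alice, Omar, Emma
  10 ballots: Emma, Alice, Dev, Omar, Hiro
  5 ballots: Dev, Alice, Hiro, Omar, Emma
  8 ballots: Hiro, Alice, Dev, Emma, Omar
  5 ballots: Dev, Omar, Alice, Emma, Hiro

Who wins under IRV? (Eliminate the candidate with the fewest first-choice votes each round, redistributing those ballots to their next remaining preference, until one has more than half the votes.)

Dev

Round 1: Emma 10, Hiro 17, Dev 10, Alice 5, Omar 0. Omar eliminated.
Round 2: Emma 10, Hiro 17, Dev 10, Alice 5. Alice eliminated.
Round 3: Emma 10, Hiro 17, Dev 15. Emma eliminated.
Round 4: Hiro 17, Dev 25. Dev has a majority (≥22).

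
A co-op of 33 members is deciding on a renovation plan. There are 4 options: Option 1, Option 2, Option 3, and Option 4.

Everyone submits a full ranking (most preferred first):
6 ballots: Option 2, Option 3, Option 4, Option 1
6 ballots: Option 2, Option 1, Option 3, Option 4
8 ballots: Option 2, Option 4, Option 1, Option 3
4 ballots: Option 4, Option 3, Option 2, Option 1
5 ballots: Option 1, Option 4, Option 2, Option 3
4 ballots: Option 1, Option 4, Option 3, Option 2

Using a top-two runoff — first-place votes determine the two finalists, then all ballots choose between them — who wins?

Round 1 first-place votes: Option 1 9, Option 2 20, Option 3 0, Option 4 4. Option 2 and Option 1 advance.
Runoff: Option 2 is ranked above Option 1 on 24 ballots, Option 1 above Option 2 on 9.

Option 2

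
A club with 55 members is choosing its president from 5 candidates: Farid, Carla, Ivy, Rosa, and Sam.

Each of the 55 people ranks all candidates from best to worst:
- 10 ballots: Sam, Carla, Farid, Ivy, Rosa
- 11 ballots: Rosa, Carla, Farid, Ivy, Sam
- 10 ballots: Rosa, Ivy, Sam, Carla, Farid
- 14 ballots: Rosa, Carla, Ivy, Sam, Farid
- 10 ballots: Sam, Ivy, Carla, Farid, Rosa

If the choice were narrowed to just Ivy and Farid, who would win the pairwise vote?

Ivy is ranked above Farid on 34 ballots; Farid above Ivy on 21.

Ivy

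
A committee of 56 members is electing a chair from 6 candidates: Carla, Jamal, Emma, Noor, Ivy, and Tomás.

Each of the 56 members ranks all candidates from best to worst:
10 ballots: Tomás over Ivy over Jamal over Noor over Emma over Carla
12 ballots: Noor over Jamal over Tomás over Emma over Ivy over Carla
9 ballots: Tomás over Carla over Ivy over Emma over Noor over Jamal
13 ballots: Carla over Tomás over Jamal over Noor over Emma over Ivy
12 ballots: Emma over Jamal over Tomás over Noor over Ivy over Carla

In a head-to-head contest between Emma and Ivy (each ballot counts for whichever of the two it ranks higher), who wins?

Emma

Emma is ranked above Ivy on 37 ballots; Ivy above Emma on 19.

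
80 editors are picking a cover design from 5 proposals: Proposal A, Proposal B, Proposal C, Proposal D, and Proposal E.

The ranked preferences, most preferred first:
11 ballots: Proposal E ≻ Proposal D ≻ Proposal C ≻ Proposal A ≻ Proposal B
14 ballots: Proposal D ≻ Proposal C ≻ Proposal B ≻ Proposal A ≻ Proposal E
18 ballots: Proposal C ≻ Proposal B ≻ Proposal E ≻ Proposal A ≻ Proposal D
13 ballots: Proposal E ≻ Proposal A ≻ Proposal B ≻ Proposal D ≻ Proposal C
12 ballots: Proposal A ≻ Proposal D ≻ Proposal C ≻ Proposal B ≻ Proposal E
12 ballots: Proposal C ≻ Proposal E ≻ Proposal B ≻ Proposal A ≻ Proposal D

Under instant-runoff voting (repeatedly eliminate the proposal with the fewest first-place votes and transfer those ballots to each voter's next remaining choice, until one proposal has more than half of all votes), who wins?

Round 1: Proposal A 12, Proposal B 0, Proposal C 30, Proposal D 14, Proposal E 24. Proposal B eliminated.
Round 2: Proposal A 12, Proposal C 30, Proposal D 14, Proposal E 24. Proposal A eliminated.
Round 3: Proposal C 30, Proposal D 26, Proposal E 24. Proposal E eliminated.
Round 4: Proposal C 30, Proposal D 50. Proposal D has a majority (≥41).

Proposal D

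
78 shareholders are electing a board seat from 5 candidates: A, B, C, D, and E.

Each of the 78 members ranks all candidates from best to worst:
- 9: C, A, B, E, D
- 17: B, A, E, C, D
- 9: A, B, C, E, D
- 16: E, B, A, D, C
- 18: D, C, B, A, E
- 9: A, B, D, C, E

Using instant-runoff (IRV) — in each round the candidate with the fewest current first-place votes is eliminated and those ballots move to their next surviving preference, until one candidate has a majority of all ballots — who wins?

B

Round 1: A 18, B 17, C 9, D 18, E 16. C eliminated.
Round 2: A 27, B 17, D 18, E 16. E eliminated.
Round 3: A 27, B 33, D 18. D eliminated.
Round 4: A 27, B 51. B has a majority (≥40).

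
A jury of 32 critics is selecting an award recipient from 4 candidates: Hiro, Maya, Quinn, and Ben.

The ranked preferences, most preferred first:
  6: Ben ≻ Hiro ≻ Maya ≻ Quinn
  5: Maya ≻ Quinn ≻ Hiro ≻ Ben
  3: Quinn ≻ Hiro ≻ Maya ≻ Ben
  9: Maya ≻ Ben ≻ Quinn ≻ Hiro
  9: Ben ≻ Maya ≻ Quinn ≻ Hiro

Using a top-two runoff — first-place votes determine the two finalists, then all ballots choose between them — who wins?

Round 1 first-place votes: Hiro 0, Maya 14, Quinn 3, Ben 15. Ben and Maya advance.
Runoff: Ben is ranked above Maya on 15 ballots, Maya above Ben on 17.

Maya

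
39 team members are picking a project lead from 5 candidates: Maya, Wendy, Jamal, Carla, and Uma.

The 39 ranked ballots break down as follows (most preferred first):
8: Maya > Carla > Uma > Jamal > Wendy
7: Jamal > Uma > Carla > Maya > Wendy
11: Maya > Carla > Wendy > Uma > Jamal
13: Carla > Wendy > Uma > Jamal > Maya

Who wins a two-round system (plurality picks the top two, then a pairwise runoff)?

Carla

Round 1 first-place votes: Maya 19, Wendy 0, Jamal 7, Carla 13, Uma 0. Maya and Carla advance.
Runoff: Maya is ranked above Carla on 19 ballots, Carla above Maya on 20.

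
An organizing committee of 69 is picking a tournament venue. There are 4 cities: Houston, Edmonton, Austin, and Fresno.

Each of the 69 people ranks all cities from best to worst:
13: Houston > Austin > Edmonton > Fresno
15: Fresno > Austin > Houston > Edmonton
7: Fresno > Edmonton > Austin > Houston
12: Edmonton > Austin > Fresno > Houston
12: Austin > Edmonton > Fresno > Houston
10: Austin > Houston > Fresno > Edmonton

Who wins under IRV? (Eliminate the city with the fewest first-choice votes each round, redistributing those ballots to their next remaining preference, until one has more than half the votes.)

Austin

Round 1: Houston 13, Edmonton 12, Austin 22, Fresno 22. Edmonton eliminated.
Round 2: Houston 13, Austin 34, Fresno 22. Houston eliminated.
Round 3: Austin 47, Fresno 22. Austin has a majority (≥35).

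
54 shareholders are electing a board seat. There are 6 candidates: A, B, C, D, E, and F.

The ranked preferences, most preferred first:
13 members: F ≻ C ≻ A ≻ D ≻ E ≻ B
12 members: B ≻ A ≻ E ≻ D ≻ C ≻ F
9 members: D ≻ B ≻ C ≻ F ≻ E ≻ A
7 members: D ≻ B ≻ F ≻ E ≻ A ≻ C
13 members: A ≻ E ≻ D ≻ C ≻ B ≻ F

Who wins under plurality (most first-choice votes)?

First-place votes: A 13, B 12, C 0, D 16, E 0, F 13.

D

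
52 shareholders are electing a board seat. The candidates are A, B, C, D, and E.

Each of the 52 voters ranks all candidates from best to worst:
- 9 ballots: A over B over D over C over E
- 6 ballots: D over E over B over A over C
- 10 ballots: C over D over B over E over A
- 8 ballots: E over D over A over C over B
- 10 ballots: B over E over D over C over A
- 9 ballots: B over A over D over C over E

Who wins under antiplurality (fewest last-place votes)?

D

Last-place votes: A 20, B 8, C 6, D 0, E 18.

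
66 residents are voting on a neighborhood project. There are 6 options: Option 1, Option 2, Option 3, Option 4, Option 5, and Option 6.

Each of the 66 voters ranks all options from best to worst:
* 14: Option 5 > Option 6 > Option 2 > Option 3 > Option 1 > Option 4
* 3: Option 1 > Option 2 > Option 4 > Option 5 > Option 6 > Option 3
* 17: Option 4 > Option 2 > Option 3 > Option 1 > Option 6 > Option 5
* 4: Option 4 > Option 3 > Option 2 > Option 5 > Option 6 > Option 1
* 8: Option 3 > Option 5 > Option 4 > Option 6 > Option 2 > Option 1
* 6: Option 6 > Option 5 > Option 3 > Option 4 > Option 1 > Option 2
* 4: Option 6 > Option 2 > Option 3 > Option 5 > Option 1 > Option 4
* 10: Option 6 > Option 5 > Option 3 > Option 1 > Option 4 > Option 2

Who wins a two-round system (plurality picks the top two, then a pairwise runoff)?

Round 1 first-place votes: Option 1 3, Option 2 0, Option 3 8, Option 4 21, Option 5 14, Option 6 20. Option 4 and Option 6 advance.
Runoff: Option 4 is ranked above Option 6 on 32 ballots, Option 6 above Option 4 on 34.

Option 6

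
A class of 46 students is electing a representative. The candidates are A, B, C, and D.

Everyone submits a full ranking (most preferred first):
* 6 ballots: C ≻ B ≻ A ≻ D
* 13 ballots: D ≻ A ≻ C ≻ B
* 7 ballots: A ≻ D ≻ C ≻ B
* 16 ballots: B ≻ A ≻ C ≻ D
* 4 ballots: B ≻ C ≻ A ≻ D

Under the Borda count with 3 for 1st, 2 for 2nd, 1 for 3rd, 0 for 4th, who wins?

A

A: 6×1 + 13×2 + 7×3 + 16×2 + 4×1 = 89
B: 6×2 + 13×0 + 7×0 + 16×3 + 4×3 = 72
C: 6×3 + 13×1 + 7×1 + 16×1 + 4×2 = 62
D: 6×0 + 13×3 + 7×2 + 16×0 + 4×0 = 53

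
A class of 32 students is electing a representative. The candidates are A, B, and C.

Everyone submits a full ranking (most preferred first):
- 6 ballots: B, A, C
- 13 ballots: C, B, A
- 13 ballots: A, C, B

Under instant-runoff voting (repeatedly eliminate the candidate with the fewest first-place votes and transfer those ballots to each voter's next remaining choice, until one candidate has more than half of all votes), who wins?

Round 1: A 13, B 6, C 13. B eliminated.
Round 2: A 19, C 13. A has a majority (≥17).

A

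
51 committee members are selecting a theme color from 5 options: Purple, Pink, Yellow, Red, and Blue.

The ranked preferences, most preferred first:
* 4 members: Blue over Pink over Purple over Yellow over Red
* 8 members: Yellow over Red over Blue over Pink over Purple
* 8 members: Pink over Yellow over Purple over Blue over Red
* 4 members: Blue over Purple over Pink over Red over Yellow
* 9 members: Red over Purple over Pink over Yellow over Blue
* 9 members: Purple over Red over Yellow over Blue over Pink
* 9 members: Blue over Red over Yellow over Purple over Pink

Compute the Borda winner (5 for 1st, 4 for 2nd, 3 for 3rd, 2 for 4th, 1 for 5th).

Red

Purple: 4×3 + 8×1 + 8×3 + 4×4 + 9×4 + 9×5 + 9×2 = 159
Pink: 4×4 + 8×2 + 8×5 + 4×3 + 9×3 + 9×1 + 9×1 = 129
Yellow: 4×2 + 8×5 + 8×4 + 4×1 + 9×2 + 9×3 + 9×3 = 156
Red: 4×1 + 8×4 + 8×1 + 4×2 + 9×5 + 9×4 + 9×4 = 169
Blue: 4×5 + 8×3 + 8×2 + 4×5 + 9×1 + 9×2 + 9×5 = 152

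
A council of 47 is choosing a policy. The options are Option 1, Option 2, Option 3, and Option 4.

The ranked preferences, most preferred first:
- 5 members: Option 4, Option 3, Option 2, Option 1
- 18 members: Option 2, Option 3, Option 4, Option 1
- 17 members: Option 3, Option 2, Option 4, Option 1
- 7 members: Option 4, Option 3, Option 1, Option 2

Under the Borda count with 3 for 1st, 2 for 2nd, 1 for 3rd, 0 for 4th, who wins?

Option 3

Option 1: 5×0 + 18×0 + 17×0 + 7×1 = 7
Option 2: 5×1 + 18×3 + 17×2 + 7×0 = 93
Option 3: 5×2 + 18×2 + 17×3 + 7×2 = 111
Option 4: 5×3 + 18×1 + 17×1 + 7×3 = 71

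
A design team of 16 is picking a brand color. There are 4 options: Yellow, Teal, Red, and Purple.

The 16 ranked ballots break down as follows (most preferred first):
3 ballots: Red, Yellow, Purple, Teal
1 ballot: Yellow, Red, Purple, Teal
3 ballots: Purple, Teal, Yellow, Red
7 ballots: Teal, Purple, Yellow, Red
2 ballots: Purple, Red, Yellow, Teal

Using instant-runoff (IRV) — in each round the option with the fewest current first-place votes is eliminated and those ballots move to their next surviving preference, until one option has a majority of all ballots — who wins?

Purple

Round 1: Yellow 1, Teal 7, Red 3, Purple 5. Yellow eliminated.
Round 2: Teal 7, Red 4, Purple 5. Red eliminated.
Round 3: Teal 7, Purple 9. Purple has a majority (≥9).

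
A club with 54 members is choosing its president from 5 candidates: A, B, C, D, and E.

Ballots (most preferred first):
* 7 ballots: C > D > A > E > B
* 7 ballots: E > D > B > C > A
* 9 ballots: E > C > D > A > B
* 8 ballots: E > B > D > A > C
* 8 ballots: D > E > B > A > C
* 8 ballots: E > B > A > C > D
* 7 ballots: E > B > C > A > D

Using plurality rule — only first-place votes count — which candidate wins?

First-place votes: A 0, B 0, C 7, D 8, E 39.

E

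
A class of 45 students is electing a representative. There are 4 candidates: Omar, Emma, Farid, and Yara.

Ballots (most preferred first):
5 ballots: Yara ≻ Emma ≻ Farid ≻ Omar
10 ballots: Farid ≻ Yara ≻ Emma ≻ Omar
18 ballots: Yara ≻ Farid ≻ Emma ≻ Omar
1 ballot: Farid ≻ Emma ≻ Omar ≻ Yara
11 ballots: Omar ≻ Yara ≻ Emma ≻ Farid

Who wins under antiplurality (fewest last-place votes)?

Emma

Last-place votes: Omar 33, Emma 0, Farid 11, Yara 1.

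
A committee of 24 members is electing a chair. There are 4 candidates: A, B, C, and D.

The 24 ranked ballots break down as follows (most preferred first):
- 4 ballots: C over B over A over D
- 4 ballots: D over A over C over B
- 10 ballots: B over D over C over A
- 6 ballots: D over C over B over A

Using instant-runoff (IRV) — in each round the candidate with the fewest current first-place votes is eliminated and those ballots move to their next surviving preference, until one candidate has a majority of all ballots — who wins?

Round 1: A 0, B 10, C 4, D 10. A eliminated.
Round 2: B 10, C 4, D 10. C eliminated.
Round 3: B 14, D 10. B has a majority (≥13).

B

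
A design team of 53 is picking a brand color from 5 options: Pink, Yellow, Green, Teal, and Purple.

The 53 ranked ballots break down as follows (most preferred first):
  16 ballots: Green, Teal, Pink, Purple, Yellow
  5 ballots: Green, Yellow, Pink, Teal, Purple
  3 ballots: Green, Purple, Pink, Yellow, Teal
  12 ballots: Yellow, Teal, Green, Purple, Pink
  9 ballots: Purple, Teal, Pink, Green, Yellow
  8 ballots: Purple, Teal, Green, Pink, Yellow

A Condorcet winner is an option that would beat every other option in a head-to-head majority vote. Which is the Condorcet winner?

Teal

Teal vs Pink: 45–8
Teal vs Yellow: 33–20
Teal vs Green: 29–24
Teal vs Purple: 33–20
Teal beats every other option.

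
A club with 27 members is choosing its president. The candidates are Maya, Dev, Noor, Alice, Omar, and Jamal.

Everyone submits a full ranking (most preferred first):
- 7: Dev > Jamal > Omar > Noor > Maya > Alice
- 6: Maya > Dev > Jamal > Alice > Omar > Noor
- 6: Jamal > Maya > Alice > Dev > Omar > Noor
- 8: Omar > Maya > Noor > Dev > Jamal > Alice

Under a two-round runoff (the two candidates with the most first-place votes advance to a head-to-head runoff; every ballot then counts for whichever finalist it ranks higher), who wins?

Round 1 first-place votes: Maya 6, Dev 7, Noor 0, Alice 0, Omar 8, Jamal 6. Omar and Dev advance.
Runoff: Omar is ranked above Dev on 8 ballots, Dev above Omar on 19.

Dev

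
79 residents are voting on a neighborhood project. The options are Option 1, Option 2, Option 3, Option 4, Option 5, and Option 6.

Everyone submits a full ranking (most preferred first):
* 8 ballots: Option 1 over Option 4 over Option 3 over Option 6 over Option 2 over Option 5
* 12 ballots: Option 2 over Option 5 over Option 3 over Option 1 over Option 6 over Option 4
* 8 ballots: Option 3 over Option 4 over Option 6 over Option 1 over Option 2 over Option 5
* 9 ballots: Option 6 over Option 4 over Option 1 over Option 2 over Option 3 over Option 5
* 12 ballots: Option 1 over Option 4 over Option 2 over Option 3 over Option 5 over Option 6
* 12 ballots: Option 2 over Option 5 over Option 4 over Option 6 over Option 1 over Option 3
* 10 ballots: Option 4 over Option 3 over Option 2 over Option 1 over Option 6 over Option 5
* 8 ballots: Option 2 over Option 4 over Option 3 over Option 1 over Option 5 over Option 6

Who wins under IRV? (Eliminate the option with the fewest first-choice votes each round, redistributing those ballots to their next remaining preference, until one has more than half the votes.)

Option 4

Round 1: Option 1 20, Option 2 32, Option 3 8, Option 4 10, Option 5 0, Option 6 9. Option 5 eliminated.
Round 2: Option 1 20, Option 2 32, Option 3 8, Option 4 10, Option 6 9. Option 3 eliminated.
Round 3: Option 1 20, Option 2 32, Option 4 18, Option 6 9. Option 6 eliminated.
Round 4: Option 1 20, Option 2 32, Option 4 27. Option 1 eliminated.
Round 5: Option 2 32, Option 4 47. Option 4 has a majority (≥40).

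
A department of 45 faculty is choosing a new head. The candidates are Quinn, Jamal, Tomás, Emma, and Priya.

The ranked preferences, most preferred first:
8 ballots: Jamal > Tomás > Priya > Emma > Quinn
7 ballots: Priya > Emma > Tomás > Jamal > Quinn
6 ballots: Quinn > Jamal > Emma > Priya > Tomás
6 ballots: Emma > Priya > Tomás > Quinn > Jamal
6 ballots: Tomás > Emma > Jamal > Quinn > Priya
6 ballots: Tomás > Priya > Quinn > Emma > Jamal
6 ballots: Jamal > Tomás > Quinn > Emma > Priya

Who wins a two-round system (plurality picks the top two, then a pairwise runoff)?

Tomás

Round 1 first-place votes: Quinn 6, Jamal 14, Tomás 12, Emma 6, Priya 7. Jamal and Tomás advance.
Runoff: Jamal is ranked above Tomás on 20 ballots, Tomás above Jamal on 25.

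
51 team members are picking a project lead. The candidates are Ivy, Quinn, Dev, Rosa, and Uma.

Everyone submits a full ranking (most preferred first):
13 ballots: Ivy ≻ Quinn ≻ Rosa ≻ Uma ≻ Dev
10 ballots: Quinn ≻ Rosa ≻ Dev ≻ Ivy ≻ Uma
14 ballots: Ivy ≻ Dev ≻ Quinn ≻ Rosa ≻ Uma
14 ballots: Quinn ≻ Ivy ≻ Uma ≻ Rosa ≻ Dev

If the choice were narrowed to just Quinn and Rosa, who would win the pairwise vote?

Quinn

Quinn is ranked above Rosa on 51 ballots; Rosa above Quinn on 0.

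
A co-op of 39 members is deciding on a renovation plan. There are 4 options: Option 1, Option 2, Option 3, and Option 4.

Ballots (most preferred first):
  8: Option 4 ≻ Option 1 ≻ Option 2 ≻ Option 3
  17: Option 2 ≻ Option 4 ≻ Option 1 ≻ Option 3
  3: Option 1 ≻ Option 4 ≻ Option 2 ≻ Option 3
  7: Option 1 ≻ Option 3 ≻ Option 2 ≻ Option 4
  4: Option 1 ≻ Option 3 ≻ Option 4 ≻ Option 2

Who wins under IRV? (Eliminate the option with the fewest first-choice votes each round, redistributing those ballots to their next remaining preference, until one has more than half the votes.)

Option 1

Round 1: Option 1 14, Option 2 17, Option 3 0, Option 4 8. Option 3 eliminated.
Round 2: Option 1 14, Option 2 17, Option 4 8. Option 4 eliminated.
Round 3: Option 1 22, Option 2 17. Option 1 has a majority (≥20).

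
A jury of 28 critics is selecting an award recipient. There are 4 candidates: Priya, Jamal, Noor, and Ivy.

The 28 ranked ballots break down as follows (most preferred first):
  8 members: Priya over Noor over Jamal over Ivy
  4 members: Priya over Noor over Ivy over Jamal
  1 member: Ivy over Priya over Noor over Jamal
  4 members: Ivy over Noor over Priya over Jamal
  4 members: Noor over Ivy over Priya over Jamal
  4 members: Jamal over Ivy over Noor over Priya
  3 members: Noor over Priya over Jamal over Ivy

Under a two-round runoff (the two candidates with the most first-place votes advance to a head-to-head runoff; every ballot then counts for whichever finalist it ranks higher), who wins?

Round 1 first-place votes: Priya 12, Jamal 4, Noor 7, Ivy 5. Priya and Noor advance.
Runoff: Priya is ranked above Noor on 13 ballots, Noor above Priya on 15.

Noor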